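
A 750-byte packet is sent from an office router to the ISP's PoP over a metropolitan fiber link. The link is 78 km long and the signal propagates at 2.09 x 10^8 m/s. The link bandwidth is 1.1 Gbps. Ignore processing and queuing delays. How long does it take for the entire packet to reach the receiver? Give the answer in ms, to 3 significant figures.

0.379 ms

L = 750 × 8 = 6000 bits.
Transmission delay = L/R = 6000 / 1100000000 = 0.00545455 ms.
Propagation delay = d/s = 78000 m / 209000000 m/s = 0.373206 ms.
Total = 0.379 ms.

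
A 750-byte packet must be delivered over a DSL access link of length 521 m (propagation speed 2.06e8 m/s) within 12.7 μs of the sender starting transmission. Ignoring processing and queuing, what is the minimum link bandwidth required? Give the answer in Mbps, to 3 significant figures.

590 Mbps

L = 6000 bits.
Propagation delay = 521 / 206000000 = 2.52913 μs.
Transmission budget = 12.7 − 2.52913 = 10.1709 μs.
R ≥ L / t_tx = 6000 bits / 1.01709e-05 s = 590 Mbps.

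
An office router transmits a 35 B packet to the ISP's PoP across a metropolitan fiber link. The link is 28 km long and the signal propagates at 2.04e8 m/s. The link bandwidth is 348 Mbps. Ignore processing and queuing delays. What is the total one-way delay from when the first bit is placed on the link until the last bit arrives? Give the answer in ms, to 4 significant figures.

L = 35 × 8 = 280 bits.
Transmission delay = L/R = 280 / 348000000 = 0.000804598 ms.
Propagation delay = d/s = 28000 m / 204000000 m/s = 0.137255 ms.
Total = 0.1381 ms.

0.1381 ms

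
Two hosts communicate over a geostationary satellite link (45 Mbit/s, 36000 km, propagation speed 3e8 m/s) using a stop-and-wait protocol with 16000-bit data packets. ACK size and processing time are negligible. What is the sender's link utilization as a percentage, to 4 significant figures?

t_tx = L/R = 16000/45000000 = 0.000355556 s.
t_prop = 36000000/300000000 = 0.12 s; RTT = 0.24 s.
Cycle = t_tx + RTT = 0.240356 s.
Utilization = t_tx / cycle = 0.000355556/0.240356 = 0.1479 %.

0.1479 %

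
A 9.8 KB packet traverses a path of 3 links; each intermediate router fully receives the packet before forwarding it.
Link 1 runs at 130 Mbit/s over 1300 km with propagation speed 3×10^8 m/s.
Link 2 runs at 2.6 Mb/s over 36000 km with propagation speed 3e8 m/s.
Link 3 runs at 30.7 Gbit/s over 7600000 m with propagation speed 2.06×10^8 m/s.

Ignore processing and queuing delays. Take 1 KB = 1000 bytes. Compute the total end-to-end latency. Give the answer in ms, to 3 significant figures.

192 ms

L = 78400 bits.
Transmission delays (L/R per hop): 0.603077, 30.1538, 0.00255375 ms; sum = 30.7595 ms.
Propagation delays (d/s per hop): 4.33333, 120, 36.8932 ms; sum = 161.227 ms.
End-to-end = 192 ms.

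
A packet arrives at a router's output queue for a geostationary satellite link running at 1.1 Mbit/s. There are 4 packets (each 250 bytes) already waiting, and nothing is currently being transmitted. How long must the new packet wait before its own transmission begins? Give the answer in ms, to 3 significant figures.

7.27 ms

Each queued packet: L/R = 2000/1100000 = 1.81818 ms.
4 queued → 7.27273 ms.
Queuing delay = 7.27 ms.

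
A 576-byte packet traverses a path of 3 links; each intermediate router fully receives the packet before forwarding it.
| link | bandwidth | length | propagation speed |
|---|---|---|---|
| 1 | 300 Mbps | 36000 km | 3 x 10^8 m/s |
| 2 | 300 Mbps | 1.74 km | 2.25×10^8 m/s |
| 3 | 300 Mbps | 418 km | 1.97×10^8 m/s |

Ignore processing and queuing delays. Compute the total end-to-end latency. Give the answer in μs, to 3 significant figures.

L = 576 × 8 = 4608 bits.
Transmission delay per hop = L/R = 4608/300000000 = 15.36 μs; 3 hops → 46.08 μs.
Propagation delays (d/s per hop): 120000, 7.73333, 2121.83 μs; sum = 122130 μs.
End-to-end = 122000 μs.

122000 μs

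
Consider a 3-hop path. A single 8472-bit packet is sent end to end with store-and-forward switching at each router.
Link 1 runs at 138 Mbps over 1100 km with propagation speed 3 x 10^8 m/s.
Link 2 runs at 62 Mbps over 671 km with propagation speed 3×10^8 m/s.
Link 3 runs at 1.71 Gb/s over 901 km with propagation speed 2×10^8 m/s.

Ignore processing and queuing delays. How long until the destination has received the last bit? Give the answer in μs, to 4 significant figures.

10610 μs

Transmission delays (L/R per hop): 61.3913, 136.645, 4.95439 μs; sum = 202.991 μs.
Propagation delays (d/s per hop): 3666.67, 2236.67, 4505 μs; sum = 10408.3 μs.
End-to-end = 10610 μs.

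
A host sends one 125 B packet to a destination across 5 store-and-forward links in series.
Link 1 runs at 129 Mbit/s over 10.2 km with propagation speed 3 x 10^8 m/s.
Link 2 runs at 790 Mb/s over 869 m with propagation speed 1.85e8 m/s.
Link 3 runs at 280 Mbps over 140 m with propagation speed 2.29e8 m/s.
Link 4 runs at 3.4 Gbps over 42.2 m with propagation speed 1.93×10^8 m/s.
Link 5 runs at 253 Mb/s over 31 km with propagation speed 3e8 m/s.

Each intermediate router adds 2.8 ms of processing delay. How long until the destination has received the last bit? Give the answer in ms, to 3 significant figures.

L = 125 × 8 = 1000 bits.
Transmission delays (L/R per hop): 0.00775194, 0.00126582, 0.00357143, 0.000294118, 0.00395257 ms; sum = 0.0168359 ms.
Propagation delays (d/s per hop): 0.034, 0.0046973, 0.000611354, 0.000218653, 0.103333 ms; sum = 0.142861 ms.
Processing at 4 router(s): 4 × 2.8 ms = 11.2 ms.
End-to-end = 11.4 ms.

11.4 ms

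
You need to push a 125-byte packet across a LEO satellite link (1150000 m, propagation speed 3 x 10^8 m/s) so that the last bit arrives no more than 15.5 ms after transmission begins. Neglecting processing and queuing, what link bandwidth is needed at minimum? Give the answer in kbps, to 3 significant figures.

L = 1000 bits.
Propagation delay = 1150000 / 300000000 = 3.83333 ms.
Transmission budget = 15.5 − 3.83333 = 11.6667 ms.
R ≥ L / t_tx = 1000 bits / 0.0116667 s = 85.7 kbps.

85.7 kbps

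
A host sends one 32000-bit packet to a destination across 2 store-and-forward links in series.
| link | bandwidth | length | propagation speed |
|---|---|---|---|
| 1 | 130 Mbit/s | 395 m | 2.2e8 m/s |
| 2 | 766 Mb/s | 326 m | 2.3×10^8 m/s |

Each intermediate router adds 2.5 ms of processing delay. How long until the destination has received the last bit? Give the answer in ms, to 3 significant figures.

2.79 ms

Transmission delays (L/R per hop): 0.246154, 0.0417755 ms; sum = 0.287929 ms.
Propagation delays (d/s per hop): 0.00179545, 0.00141739 ms; sum = 0.00321285 ms.
Processing at 1 router(s): 1 × 2.5 ms = 2.5 ms.
End-to-end = 2.79 ms.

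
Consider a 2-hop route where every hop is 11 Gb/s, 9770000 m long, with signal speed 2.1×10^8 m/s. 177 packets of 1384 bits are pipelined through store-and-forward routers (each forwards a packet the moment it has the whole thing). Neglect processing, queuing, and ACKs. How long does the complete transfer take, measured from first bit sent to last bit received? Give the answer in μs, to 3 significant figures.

Per-hop transmission t_tx = L/R = 1384/11000000000 = 0.125818 μs.
Per-hop propagation t_prop = 9770000/210000000 = 46523.8 μs.
Pipeline fill: first packet needs 2·t_tx to clear all hops; remaining 176 packets each add one t_tx.
Total = (2+177-1)·t_tx + 2·t_prop = 178·0.125818 + 2·46523.8 = 93100 μs.

93100 μs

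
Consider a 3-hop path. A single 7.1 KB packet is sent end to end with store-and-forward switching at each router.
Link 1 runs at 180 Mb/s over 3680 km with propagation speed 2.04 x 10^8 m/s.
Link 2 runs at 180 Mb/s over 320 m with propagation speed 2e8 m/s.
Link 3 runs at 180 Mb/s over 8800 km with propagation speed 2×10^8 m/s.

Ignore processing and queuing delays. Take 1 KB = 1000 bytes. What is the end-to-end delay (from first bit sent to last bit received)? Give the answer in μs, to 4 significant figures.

62990 μs

L = 56800 bits.
Transmission delay per hop = L/R = 56800/180000000 = 315.556 μs; 3 hops → 946.667 μs.
Propagation delays (d/s per hop): 18039.2, 1.6, 44000 μs; sum = 62040.8 μs.
End-to-end = 62990 μs.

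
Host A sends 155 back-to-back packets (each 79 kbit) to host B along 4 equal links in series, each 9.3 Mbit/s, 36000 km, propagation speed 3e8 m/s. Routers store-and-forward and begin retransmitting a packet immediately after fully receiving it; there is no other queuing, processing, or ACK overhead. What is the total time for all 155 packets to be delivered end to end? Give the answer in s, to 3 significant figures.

Per-hop transmission t_tx = L/R = 79000/9300000 = 0.00849462 s.
Per-hop propagation t_prop = 36000000/300000000 = 0.12 s.
Pipeline fill: first packet needs 4·t_tx to clear all hops; remaining 154 packets each add one t_tx.
Total = (4+155-1)·t_tx + 4·t_prop = 158·0.00849462 + 4·0.12 = 1.82 s.

1.82 s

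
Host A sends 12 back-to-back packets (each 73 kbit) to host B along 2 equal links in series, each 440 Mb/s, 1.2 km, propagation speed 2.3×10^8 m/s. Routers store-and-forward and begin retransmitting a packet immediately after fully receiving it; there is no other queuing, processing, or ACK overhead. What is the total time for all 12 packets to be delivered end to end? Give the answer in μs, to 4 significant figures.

Per-hop transmission t_tx = L/R = 73000/440000000 = 165.909 μs.
Per-hop propagation t_prop = 1200/2.3e+08 = 5.21739 μs.
Pipeline fill: first packet needs 2·t_tx to clear all hops; remaining 11 packets each add one t_tx.
Total = (2+12-1)·t_tx + 2·t_prop = 13·165.909 + 2·5.21739 = 2167 μs.

2167 μs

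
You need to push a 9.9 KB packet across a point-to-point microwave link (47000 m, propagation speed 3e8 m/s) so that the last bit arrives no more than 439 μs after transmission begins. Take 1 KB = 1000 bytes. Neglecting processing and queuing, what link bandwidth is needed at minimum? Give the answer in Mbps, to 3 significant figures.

L = 79200 bits.
Propagation delay = 47000 / 300000000 = 156.667 μs.
Transmission budget = 439 − 156.667 = 282.333 μs.
R ≥ L / t_tx = 79200 bits / 0.000282333 s = 281 Mbps.

281 Mbps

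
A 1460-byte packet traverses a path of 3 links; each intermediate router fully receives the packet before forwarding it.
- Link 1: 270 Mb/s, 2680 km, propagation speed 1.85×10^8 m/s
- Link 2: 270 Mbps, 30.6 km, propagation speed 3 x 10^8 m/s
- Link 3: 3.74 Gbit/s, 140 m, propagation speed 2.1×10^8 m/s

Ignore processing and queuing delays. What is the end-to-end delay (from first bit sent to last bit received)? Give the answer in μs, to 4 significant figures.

L = 1460 × 8 = 11680 bits.
Transmission delays (L/R per hop): 43.2593, 43.2593, 3.12299 μs; sum = 89.6415 μs.
Propagation delays (d/s per hop): 14486.5, 102, 0.666667 μs; sum = 14589.2 μs.
End-to-end = 14680 μs.

14680 μs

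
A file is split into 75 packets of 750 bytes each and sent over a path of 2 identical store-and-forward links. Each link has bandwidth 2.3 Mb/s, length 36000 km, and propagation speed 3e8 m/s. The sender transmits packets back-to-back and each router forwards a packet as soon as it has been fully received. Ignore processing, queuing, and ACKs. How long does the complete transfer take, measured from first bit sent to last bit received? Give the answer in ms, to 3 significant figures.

Per-hop transmission t_tx = L/R = 6000/2300000 = 2.6087 ms.
Per-hop propagation t_prop = 36000000/300000000 = 120 ms.
Pipeline fill: first packet needs 2·t_tx to clear all hops; remaining 74 packets each add one t_tx.
Total = (2+75-1)·t_tx + 2·t_prop = 76·2.6087 + 2·120 = 438 ms.

438 ms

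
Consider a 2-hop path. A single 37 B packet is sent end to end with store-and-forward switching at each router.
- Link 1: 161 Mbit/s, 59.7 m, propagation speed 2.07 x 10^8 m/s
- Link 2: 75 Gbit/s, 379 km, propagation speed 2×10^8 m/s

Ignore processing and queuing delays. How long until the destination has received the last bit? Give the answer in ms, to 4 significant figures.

L = 37 × 8 = 296 bits.
Transmission delays (L/R per hop): 0.00183851, 3.94667e-06 ms; sum = 0.00184246 ms.
Propagation delays (d/s per hop): 0.000288406, 1.895 ms; sum = 1.89529 ms.
End-to-end = 1.897 ms.

1.897 ms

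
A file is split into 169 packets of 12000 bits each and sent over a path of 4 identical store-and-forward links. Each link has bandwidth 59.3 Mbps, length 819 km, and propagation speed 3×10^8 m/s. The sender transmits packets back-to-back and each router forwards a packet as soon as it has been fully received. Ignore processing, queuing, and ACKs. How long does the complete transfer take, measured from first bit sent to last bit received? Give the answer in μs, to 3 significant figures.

45700 μs

Per-hop transmission t_tx = L/R = 12000/59300000 = 202.361 μs.
Per-hop propagation t_prop = 819000/300000000 = 2730 μs.
Pipeline fill: first packet needs 4·t_tx to clear all hops; remaining 168 packets each add one t_tx.
Total = (4+169-1)·t_tx + 4·t_prop = 172·202.361 + 4·2730 = 45700 μs.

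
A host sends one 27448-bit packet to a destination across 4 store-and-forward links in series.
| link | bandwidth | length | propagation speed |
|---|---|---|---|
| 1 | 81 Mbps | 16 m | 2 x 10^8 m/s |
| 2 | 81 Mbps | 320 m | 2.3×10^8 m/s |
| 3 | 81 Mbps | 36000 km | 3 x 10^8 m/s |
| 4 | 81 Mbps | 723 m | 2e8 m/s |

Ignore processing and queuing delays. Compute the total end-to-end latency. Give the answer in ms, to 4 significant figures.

121.4 ms

Transmission delay per hop = L/R = 27448/81000000 = 0.338864 ms; 4 hops → 1.35546 ms.
Propagation delays (d/s per hop): 8e-05, 0.0013913, 120, 0.003615 ms; sum = 120.005 ms.
End-to-end = 121.4 ms.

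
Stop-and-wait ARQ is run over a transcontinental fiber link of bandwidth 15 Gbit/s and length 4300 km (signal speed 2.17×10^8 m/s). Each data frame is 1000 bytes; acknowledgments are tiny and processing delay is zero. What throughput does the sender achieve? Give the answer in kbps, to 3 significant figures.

202 kbps

t_tx = L/R = 8000/15000000000 = 5.33333e-07 s.
t_prop = 4300000/217000000 = 0.0198157 s; RTT = 0.0396313 s.
Cycle = t_tx + RTT = 0.0396319 s.
Throughput = L / cycle = 8000 / 0.0396319 = 202 kbps.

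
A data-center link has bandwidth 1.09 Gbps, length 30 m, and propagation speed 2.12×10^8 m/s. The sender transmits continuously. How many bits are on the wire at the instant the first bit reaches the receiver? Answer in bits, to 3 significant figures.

154 bits

Propagation delay = 30 / 212000000 = 1.41509e-07 s.
BDP = R × t_prop = 1090000000 × 1.41509e-07 = 154.245 bits.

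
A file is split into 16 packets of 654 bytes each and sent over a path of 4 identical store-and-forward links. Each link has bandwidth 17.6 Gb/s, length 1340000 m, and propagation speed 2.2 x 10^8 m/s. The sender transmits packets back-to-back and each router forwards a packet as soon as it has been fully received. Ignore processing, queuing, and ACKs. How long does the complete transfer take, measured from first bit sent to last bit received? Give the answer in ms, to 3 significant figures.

Per-hop transmission t_tx = L/R = 5232/17600000000 = 0.000297273 ms.
Per-hop propagation t_prop = 1340000/2.2e+08 = 6.09091 ms.
Pipeline fill: first packet needs 4·t_tx to clear all hops; remaining 15 packets each add one t_tx.
Total = (4+16-1)·t_tx + 4·t_prop = 19·0.000297273 + 4·6.09091 = 24.4 ms.

24.4 ms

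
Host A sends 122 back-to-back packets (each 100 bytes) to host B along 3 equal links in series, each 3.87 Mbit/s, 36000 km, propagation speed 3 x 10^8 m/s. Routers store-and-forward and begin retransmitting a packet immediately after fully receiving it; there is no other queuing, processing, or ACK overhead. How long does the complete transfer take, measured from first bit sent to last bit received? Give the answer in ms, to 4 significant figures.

385.6 ms

Per-hop transmission t_tx = L/R = 800/3870000 = 0.206718 ms.
Per-hop propagation t_prop = 36000000/300000000 = 120 ms.
Pipeline fill: first packet needs 3·t_tx to clear all hops; remaining 121 packets each add one t_tx.
Total = (3+122-1)·t_tx + 3·t_prop = 124·0.206718 + 3·120 = 385.6 ms.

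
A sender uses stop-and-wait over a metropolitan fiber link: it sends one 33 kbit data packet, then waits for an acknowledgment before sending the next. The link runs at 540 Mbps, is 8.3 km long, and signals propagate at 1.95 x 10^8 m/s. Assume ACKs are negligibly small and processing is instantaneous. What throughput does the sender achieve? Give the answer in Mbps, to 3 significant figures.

t_tx = L/R = 33000/540000000 = 6.11111e-05 s.
t_prop = 8300/195000000 = 4.25641e-05 s; RTT = 8.51282e-05 s.
Cycle = t_tx + RTT = 0.000146239 s.
Throughput = L / cycle = 33000 / 0.000146239 = 226 Mbps.

226 Mbps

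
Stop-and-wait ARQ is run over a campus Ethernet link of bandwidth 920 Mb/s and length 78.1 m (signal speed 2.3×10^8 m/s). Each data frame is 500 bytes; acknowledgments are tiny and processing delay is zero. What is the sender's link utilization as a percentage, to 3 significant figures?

t_tx = L/R = 4000/920000000 = 4.34783e-06 s.
t_prop = 78.1/2.3e+08 = 3.39565e-07 s; RTT = 6.7913e-07 s.
Cycle = t_tx + RTT = 5.02696e-06 s.
Utilization = t_tx / cycle = 4.34783e-06/5.02696e-06 = 86.5 %.

86.5 %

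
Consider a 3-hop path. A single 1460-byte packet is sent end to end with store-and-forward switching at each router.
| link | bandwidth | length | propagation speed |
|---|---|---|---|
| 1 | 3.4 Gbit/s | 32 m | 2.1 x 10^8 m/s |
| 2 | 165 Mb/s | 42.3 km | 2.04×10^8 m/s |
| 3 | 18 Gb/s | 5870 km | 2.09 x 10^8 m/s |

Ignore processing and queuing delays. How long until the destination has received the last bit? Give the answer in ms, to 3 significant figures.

28.4 ms

L = 1460 × 8 = 11680 bits.
Transmission delays (L/R per hop): 0.00343529, 0.0707879, 0.000648889 ms; sum = 0.0748721 ms.
Propagation delays (d/s per hop): 0.000152381, 0.207353, 28.0861 ms; sum = 28.2936 ms.
End-to-end = 28.4 ms.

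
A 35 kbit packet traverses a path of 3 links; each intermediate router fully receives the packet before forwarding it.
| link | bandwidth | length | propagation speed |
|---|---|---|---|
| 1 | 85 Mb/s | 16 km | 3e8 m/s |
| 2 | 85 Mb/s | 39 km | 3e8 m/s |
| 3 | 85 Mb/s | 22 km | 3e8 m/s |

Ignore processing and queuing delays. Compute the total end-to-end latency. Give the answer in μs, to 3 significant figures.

1490 μs

L = 35000 bits.
Transmission delay per hop = L/R = 35000/85000000 = 411.765 μs; 3 hops → 1235.29 μs.
Propagation delays (d/s per hop): 53.3333, 130, 73.3333 μs; sum = 256.667 μs.
End-to-end = 1490 μs.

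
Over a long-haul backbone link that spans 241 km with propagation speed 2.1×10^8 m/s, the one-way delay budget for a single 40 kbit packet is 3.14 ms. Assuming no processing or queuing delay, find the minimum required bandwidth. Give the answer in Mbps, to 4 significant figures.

20.08 Mbps

Propagation delay = 241000 / 210000000 = 1.14762 ms.
Transmission budget = 3.14 − 1.14762 = 1.99238 ms.
R ≥ L / t_tx = 40000 bits / 0.00199238 s = 20.08 Mbps.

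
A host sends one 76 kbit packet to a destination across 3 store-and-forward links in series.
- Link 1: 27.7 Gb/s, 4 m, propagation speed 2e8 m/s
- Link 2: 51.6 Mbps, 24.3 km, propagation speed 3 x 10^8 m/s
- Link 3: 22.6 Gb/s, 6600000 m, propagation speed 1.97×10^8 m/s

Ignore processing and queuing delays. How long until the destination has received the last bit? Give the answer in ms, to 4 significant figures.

35.06 ms

L = 76000 bits.
Transmission delays (L/R per hop): 0.00274368, 1.47287, 0.00336283 ms; sum = 1.47897 ms.
Propagation delays (d/s per hop): 2e-05, 0.081, 33.5025 ms; sum = 33.5836 ms.
End-to-end = 35.06 ms.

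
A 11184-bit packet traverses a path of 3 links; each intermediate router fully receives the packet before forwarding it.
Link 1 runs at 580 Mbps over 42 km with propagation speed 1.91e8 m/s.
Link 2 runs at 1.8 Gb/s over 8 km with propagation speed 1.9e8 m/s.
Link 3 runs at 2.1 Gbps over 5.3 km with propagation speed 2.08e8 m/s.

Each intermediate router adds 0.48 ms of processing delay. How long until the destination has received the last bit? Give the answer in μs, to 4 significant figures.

1278 μs

Transmission delays (L/R per hop): 19.2828, 6.21333, 5.32571 μs; sum = 30.8218 μs.
Propagation delays (d/s per hop): 219.895, 42.1053, 25.4808 μs; sum = 287.481 μs.
Processing at 2 router(s): 2 × 0.48 ms = 960 μs.
End-to-end = 1278 μs.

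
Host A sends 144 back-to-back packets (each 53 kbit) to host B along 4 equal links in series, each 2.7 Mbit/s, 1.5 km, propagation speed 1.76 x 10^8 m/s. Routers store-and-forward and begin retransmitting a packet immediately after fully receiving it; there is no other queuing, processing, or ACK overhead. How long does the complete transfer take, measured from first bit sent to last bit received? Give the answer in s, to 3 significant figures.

2.89 s

Per-hop transmission t_tx = L/R = 53000/2700000 = 0.0196296 s.
Per-hop propagation t_prop = 1500/176000000 = 8.52273e-06 s.
Pipeline fill: first packet needs 4·t_tx to clear all hops; remaining 143 packets each add one t_tx.
Total = (4+144-1)·t_tx + 4·t_prop = 147·0.0196296 + 4·8.52273e-06 = 2.89 s.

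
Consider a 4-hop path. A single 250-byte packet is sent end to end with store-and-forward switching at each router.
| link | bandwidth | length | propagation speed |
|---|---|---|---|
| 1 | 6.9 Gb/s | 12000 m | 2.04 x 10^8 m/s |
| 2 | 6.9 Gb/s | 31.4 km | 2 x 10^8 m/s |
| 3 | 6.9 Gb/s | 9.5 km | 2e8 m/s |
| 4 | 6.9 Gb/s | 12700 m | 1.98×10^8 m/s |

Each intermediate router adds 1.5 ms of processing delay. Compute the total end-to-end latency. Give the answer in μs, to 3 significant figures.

4830 μs

L = 250 × 8 = 2000 bits.
Transmission delay per hop = L/R = 2000/6900000000 = 0.289855 μs; 4 hops → 1.15942 μs.
Propagation delays (d/s per hop): 58.8235, 157, 47.5, 64.1414 μs; sum = 327.465 μs.
Processing at 3 router(s): 3 × 1.5 ms = 4500 μs.
End-to-end = 4830 μs.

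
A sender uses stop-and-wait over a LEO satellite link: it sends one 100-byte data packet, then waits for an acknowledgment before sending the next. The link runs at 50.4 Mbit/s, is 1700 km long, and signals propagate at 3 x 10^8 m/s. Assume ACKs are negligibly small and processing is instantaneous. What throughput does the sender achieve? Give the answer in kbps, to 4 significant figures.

t_tx = L/R = 800/50400000 = 1.5873e-05 s.
t_prop = 1700000/300000000 = 0.00566667 s; RTT = 0.0113333 s.
Cycle = t_tx + RTT = 0.0113492 s.
Throughput = L / cycle = 800 / 0.0113492 = 70.49 kbps.

70.49 kbps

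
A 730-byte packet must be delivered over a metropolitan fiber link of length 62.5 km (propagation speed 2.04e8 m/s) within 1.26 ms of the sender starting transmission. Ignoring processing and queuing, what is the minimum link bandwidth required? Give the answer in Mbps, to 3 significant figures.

L = 5840 bits.
Propagation delay = 62500 / 204000000 = 0.306373 ms.
Transmission budget = 1.26 − 0.306373 = 0.953627 ms.
R ≥ L / t_tx = 5840 bits / 0.000953627 s = 6.12 Mbps.

6.12 Mbps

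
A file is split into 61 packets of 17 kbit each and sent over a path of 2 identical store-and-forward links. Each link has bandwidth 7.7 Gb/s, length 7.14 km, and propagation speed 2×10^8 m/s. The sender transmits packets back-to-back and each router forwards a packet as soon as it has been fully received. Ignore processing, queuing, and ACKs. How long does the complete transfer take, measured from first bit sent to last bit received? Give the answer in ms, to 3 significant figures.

0.208 ms

Per-hop transmission t_tx = L/R = 17000/7700000000 = 0.00220779 ms.
Per-hop propagation t_prop = 7140/200000000 = 0.0357 ms.
Pipeline fill: first packet needs 2·t_tx to clear all hops; remaining 60 packets each add one t_tx.
Total = (2+61-1)·t_tx + 2·t_prop = 62·0.00220779 + 2·0.0357 = 0.208 ms.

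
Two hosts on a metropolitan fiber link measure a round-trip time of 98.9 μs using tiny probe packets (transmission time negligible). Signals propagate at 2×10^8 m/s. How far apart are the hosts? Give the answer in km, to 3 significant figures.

One-way propagation = RTT/2 = 49.45 μs.
d = s × t = 200000000 × 4.945e-05 = 9.89 km.

9.89 km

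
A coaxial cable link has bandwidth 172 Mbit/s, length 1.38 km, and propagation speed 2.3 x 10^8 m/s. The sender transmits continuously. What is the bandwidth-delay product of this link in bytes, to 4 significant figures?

129.0 bytes

Propagation delay = 1380 / 2.3e+08 = 6e-06 s.
BDP = R × t_prop = 172000000 × 6e-06 = 1032 bits.
In bytes: 1032/8 = 129.0 bytes.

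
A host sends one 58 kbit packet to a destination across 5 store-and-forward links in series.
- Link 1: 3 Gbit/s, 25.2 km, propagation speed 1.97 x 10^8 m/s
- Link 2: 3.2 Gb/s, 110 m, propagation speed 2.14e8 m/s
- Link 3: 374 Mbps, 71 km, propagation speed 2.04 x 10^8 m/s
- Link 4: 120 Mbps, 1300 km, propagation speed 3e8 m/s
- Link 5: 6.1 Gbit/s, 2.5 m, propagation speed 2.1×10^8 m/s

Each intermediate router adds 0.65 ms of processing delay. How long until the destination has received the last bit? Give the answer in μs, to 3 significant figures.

L = 58000 bits.
Transmission delays (L/R per hop): 19.3333, 18.125, 155.08, 483.333, 9.5082 μs; sum = 685.38 μs.
Propagation delays (d/s per hop): 127.919, 0.514019, 348.039, 4333.33, 0.0119048 μs; sum = 4809.82 μs.
Processing at 4 router(s): 4 × 0.65 ms = 2600 μs.
End-to-end = 8100 μs.

8100 μs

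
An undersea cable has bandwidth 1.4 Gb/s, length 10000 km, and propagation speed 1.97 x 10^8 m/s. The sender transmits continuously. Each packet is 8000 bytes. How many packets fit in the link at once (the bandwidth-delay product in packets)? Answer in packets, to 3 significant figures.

1110 packets

Propagation delay = 10000000 / 197000000 = 0.0507614 s.
BDP = R × t_prop = 1400000000 × 0.0507614 = 71066000 bits.
In packets of 64000 bits: 1110 packets.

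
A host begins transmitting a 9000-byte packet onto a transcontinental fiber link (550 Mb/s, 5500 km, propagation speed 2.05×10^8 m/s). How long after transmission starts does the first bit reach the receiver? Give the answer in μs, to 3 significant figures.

First bit experiences only propagation delay: d/s = 5500000/2.05e+08 = 26800 μs.

26800 μs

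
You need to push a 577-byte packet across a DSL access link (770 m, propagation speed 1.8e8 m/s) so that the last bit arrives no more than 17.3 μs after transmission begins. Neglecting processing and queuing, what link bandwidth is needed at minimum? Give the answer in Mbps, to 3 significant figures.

354 Mbps

L = 4616 bits.
Propagation delay = 770 / 180000000 = 4.27778 μs.
Transmission budget = 17.3 − 4.27778 = 13.0222 μs.
R ≥ L / t_tx = 4616 bits / 1.30222e-05 s = 354 Mbps.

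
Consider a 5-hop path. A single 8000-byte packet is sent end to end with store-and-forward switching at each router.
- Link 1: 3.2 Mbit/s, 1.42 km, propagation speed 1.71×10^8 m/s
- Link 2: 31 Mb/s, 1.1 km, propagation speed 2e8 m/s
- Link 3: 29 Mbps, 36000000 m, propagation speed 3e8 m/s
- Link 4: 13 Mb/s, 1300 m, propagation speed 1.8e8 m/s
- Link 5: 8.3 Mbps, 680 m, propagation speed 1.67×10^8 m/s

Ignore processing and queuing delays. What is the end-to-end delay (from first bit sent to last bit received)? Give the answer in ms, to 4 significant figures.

156.9 ms

L = 8000 × 8 = 64000 bits.
Transmission delays (L/R per hop): 20, 2.06452, 2.2069, 4.92308, 7.71084 ms; sum = 36.9053 ms.
Propagation delays (d/s per hop): 0.00830409, 0.0055, 120, 0.00722222, 0.00407186 ms; sum = 120.025 ms.
End-to-end = 156.9 ms.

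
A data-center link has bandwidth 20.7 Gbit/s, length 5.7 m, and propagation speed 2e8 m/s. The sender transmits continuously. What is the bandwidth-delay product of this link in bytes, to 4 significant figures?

73.74 bytes

Propagation delay = 5.7 / 200000000 = 2.85e-08 s.
BDP = R × t_prop = 20700000000 × 2.85e-08 = 589.95 bits.
In bytes: 589.95/8 = 73.74 bytes.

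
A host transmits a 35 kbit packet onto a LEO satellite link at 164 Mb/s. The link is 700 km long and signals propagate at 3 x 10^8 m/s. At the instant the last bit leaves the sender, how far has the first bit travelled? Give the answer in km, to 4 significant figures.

64.02 km

t_tx = L/R = 35000/164000000 = 0.000213415 s.
Distance = s × t_tx = 300000000 × 0.000213415 = 64.02 km.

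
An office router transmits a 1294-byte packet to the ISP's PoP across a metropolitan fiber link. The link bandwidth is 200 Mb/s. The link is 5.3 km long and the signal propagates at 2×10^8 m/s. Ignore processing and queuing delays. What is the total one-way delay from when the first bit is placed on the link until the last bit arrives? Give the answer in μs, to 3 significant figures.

78.3 μs

L = 1294 × 8 = 10352 bits.
Transmission delay = L/R = 10352 / 200000000 = 51.76 μs.
Propagation delay = d/s = 5300 m / 200000000 m/s = 26.5 μs.
Total = 78.3 μs.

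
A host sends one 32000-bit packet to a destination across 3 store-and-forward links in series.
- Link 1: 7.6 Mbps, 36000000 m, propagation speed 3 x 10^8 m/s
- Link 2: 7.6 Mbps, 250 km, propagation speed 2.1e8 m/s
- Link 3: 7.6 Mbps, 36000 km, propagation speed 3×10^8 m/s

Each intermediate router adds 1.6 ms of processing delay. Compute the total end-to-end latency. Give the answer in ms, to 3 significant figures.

257 ms

Transmission delay per hop = L/R = 32000/7600000 = 4.21053 ms; 3 hops → 12.6316 ms.
Propagation delays (d/s per hop): 120, 1.19048, 120 ms; sum = 241.19 ms.
Processing at 2 router(s): 2 × 1.6 ms = 3.2 ms.
End-to-end = 257 ms.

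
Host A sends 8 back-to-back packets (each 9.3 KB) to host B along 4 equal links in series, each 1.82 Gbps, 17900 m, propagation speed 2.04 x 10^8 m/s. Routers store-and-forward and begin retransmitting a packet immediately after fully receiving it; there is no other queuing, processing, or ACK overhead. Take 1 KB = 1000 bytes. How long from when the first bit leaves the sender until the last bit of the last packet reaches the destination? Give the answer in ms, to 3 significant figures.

Per-hop transmission t_tx = L/R = 74400/1820000000 = 0.0408791 ms.
Per-hop propagation t_prop = 17900/204000000 = 0.0877451 ms.
Pipeline fill: first packet needs 4·t_tx to clear all hops; remaining 7 packets each add one t_tx.
Total = (4+8-1)·t_tx + 4·t_prop = 11·0.0408791 + 4·0.0877451 = 0.801 ms.

0.801 ms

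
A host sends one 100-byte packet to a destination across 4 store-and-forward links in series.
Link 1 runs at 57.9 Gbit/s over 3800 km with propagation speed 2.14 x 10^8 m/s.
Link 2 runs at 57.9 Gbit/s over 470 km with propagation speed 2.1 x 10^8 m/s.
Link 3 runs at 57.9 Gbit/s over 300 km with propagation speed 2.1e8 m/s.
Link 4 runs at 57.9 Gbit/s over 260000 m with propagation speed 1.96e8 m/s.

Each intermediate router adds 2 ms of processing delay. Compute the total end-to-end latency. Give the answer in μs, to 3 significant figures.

28800 μs

L = 100 × 8 = 800 bits.
Transmission delay per hop = L/R = 800/57900000000 = 0.0138169 μs; 4 hops → 0.0552677 μs.
Propagation delays (d/s per hop): 17757, 2238.1, 1428.57, 1326.53 μs; sum = 22750.2 μs.
Processing at 3 router(s): 3 × 2 ms = 6000 μs.
End-to-end = 28800 μs.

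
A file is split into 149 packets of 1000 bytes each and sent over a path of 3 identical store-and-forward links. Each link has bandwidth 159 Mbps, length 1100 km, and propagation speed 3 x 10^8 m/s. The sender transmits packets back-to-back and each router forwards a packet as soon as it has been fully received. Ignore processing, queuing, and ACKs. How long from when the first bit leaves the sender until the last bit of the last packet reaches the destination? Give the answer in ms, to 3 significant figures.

18.6 ms

Per-hop transmission t_tx = L/R = 8000/159000000 = 0.0503145 ms.
Per-hop propagation t_prop = 1100000/300000000 = 3.66667 ms.
Pipeline fill: first packet needs 3·t_tx to clear all hops; remaining 148 packets each add one t_tx.
Total = (3+149-1)·t_tx + 3·t_prop = 151·0.0503145 + 3·3.66667 = 18.6 ms.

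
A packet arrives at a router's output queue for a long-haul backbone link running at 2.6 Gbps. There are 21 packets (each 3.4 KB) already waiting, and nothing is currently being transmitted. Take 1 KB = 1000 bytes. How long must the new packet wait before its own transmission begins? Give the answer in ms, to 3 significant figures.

Each queued packet: L/R = 27200/2600000000 = 0.0104615 ms.
21 queued → 0.219692 ms.
Queuing delay = 0.220 ms.

0.220 ms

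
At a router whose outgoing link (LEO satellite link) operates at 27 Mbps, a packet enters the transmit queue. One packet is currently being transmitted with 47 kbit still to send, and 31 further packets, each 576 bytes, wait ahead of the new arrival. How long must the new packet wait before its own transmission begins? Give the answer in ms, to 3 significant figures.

7.03 ms

Each queued packet: L/R = 4608/27000000 = 0.170667 ms.
31 queued → 5.29067 ms.
Plus remaining 47000 bits of current packet: 1.74074 ms.
Queuing delay = 7.03 ms.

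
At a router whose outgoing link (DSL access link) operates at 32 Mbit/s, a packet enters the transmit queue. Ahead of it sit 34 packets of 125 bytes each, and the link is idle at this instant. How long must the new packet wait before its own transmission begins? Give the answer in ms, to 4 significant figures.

1.063 ms

Each queued packet: L/R = 1000/32000000 = 0.03125 ms.
34 queued → 1.0625 ms.
Queuing delay = 1.063 ms.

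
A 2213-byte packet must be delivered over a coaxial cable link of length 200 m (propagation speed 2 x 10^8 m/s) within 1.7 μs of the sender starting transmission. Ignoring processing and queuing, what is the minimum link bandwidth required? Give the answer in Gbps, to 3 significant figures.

L = 17704 bits.
Propagation delay = 200 / 200000000 = 1 μs.
Transmission budget = 1.7 − 1 = 0.7 μs.
R ≥ L / t_tx = 17704 bits / 7e-07 s = 25.3 Gbps.

25.3 Gbps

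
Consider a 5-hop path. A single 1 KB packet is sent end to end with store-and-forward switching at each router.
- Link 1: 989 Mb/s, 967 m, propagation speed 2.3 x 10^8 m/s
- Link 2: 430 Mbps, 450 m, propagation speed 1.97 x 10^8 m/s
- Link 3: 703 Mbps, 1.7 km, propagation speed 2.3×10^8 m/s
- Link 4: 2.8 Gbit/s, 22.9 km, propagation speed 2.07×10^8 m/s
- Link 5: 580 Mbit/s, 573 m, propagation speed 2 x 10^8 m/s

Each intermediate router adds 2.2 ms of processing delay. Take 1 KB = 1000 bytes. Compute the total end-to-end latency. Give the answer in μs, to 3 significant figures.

8980 μs

L = 8000 bits.
Transmission delays (L/R per hop): 8.08898, 18.6047, 11.3798, 2.85714, 13.7931 μs; sum = 54.7237 μs.
Propagation delays (d/s per hop): 4.20435, 2.28426, 7.3913, 110.628, 2.865 μs; sum = 127.373 μs.
Processing at 4 router(s): 4 × 2.2 ms = 8800 μs.
End-to-end = 8980 μs.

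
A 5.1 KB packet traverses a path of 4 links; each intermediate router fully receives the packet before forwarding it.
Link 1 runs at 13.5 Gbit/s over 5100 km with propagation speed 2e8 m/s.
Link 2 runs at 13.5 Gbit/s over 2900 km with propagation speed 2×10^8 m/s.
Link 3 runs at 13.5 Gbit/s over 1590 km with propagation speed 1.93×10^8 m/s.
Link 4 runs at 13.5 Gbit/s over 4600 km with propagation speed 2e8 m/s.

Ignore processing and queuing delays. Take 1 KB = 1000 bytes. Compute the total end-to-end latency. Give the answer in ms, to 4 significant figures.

L = 40800 bits.
Transmission delay per hop = L/R = 40800/13500000000 = 0.00302222 ms; 4 hops → 0.0120889 ms.
Propagation delays (d/s per hop): 25.5, 14.5, 8.23834, 23 ms; sum = 71.2383 ms.
End-to-end = 71.25 ms.

71.25 ms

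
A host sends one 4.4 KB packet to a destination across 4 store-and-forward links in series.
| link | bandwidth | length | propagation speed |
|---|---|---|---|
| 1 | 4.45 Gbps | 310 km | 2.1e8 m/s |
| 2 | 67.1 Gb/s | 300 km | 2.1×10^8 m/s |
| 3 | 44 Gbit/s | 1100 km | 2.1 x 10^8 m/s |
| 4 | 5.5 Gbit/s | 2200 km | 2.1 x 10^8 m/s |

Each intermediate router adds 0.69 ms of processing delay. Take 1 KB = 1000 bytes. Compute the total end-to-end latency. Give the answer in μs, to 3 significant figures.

L = 35200 bits.
Transmission delays (L/R per hop): 7.91011, 0.52459, 0.8, 6.4 μs; sum = 15.6347 μs.
Propagation delays (d/s per hop): 1476.19, 1428.57, 5238.1, 10476.2 μs; sum = 18619 μs.
Processing at 3 router(s): 3 × 0.69 ms = 2070 μs.
End-to-end = 20700 μs.

20700 μs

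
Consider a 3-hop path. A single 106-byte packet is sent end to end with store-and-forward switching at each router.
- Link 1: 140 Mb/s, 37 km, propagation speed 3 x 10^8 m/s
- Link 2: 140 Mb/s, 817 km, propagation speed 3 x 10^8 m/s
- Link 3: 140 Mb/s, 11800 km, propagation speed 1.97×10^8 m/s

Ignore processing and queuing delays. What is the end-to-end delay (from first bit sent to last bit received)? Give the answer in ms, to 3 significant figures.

L = 106 × 8 = 848 bits.
Transmission delay per hop = L/R = 848/140000000 = 0.00605714 ms; 3 hops → 0.0181714 ms.
Propagation delays (d/s per hop): 0.123333, 2.72333, 59.8985 ms; sum = 62.7451 ms.
End-to-end = 62.8 ms.

62.8 ms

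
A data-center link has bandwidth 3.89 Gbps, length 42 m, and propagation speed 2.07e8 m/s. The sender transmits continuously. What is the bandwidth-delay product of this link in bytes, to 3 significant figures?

Propagation delay = 42 / 2.07e+08 = 2.02899e-07 s.
BDP = R × t_prop = 3890000000 × 2.02899e-07 = 789.275 bits.
In bytes: 789.275/8 = 98.7 bytes.

98.7 bytes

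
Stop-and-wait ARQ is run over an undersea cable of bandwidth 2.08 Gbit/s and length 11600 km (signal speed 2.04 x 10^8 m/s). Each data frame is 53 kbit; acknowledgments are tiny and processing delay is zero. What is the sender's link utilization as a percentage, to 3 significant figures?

t_tx = L/R = 53000/2080000000 = 2.54808e-05 s.
t_prop = 11600000/204000000 = 0.0568627 s; RTT = 0.113725 s.
Cycle = t_tx + RTT = 0.113751 s.
Utilization = t_tx / cycle = 2.54808e-05/0.113751 = 0.0224 %.

0.0224 %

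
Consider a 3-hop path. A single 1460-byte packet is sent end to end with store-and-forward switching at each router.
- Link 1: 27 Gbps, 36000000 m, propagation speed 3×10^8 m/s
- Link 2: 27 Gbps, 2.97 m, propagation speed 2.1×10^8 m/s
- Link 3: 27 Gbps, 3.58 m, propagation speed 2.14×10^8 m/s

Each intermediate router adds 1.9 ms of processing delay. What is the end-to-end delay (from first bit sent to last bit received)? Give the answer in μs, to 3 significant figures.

124000 μs

L = 1460 × 8 = 11680 bits.
Transmission delay per hop = L/R = 11680/27000000000 = 0.432593 μs; 3 hops → 1.29778 μs.
Propagation delays (d/s per hop): 120000, 0.0141429, 0.016729 μs; sum = 120000 μs.
Processing at 2 router(s): 2 × 1.9 ms = 3800 μs.
End-to-end = 124000 μs.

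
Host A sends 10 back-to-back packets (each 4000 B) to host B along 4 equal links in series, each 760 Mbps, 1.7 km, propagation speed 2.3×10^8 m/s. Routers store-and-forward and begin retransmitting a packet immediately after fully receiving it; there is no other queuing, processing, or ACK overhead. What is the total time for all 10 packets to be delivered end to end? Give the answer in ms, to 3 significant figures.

Per-hop transmission t_tx = L/R = 32000/760000000 = 0.0421053 ms.
Per-hop propagation t_prop = 1700/2.3e+08 = 0.0073913 ms.
Pipeline fill: first packet needs 4·t_tx to clear all hops; remaining 9 packets each add one t_tx.
Total = (4+10-1)·t_tx + 4·t_prop = 13·0.0421053 + 4·0.0073913 = 0.577 ms.

0.577 ms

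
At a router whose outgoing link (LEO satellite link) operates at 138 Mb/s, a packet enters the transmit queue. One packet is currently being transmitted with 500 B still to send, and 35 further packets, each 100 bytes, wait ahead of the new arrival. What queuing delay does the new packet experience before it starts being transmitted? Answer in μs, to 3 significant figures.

232 μs

Each queued packet: L/R = 800/138000000 = 5.7971 μs.
35 queued → 202.899 μs.
Plus remaining 4000 bits of current packet: 28.9855 μs.
Queuing delay = 232 μs.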